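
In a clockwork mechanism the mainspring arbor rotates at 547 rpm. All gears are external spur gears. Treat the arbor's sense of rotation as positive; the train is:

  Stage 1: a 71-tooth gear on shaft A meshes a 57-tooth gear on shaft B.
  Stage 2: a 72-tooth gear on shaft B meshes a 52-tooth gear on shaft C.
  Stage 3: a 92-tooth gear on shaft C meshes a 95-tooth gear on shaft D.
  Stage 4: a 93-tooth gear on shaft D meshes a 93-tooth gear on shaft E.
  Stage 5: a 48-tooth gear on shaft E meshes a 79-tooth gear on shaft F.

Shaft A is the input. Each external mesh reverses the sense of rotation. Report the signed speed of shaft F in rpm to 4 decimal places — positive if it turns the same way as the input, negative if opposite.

-555.1091 rpm (opposite to input, |ω| = 555.1091 rpm)

Stage 1 [71T→57T]: ω = 547.0000×71/57 = 681.3509 rpm, dir flips to −; running = −681.3509
Stage 2 [72T→52T]: ω = 681.3509×72/52 = 943.4089 rpm, dir flips to +; running = +943.4089
Stage 3 [92T→95T]: ω = 943.4089×92/95 = 913.6170 rpm, dir flips to −; running = −913.6170
Stage 4 [93T→93T]: ω = 913.6170×93/93 = 913.6170 rpm, dir flips to +; running = +913.6170
Stage 5 [48T→79T]: ω = 913.6170×48/79 = 555.1091 rpm, dir flips to −; running = −555.1091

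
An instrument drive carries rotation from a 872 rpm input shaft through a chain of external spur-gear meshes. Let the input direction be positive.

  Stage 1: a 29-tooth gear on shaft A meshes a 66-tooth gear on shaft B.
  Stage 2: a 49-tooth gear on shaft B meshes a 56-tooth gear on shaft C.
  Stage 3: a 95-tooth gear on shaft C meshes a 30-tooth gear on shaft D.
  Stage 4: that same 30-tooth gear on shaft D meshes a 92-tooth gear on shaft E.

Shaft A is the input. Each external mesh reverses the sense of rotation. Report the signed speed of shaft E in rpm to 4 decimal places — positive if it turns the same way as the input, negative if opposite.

Stage 1 [29T→66T]: ω = 872.0000×29/66 = 383.1515 rpm, dir flips to −; running = −383.1515
Stage 2 [49T→56T]: ω = 383.1515×49/56 = 335.2576 rpm, dir flips to +; running = +335.2576
Stage 3 [95T→30T]: ω = 335.2576×95/30 = 1061.6490 rpm, dir flips to −; running = −1061.6490
Stage 4 [30T→92T]: ω = 1061.6490×30/92 = 346.1899 rpm, dir flips to +; running = +346.1899

+346.1899 rpm (same as input, |ω| = 346.1899 rpm)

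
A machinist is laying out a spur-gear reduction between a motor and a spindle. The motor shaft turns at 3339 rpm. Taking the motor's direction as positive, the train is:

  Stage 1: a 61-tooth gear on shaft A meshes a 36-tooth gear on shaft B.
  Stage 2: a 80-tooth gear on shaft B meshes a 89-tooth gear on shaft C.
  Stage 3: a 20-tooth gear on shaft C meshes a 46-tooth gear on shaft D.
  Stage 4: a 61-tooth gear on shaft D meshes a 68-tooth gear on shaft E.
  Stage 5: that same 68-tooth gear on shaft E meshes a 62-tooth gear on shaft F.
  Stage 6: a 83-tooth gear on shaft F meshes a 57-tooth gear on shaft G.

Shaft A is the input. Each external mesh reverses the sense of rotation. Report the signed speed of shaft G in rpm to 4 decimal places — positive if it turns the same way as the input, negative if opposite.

+3167.7965 rpm (same as input, |ω| = 3167.7965 rpm)

Stage 1 [61T→36T]: ω = 3339.0000×61/36 = 5657.7500 rpm, dir flips to −; running = −5657.7500
Stage 2 [80T→89T]: ω = 5657.7500×80/89 = 5085.6180 rpm, dir flips to +; running = +5085.6180
Stage 3 [20T→46T]: ω = 5085.6180×20/46 = 2211.1383 rpm, dir flips to −; running = −2211.1383
Stage 4 [61T→68T]: ω = 2211.1383×61/68 = 1983.5211 rpm, dir flips to +; running = +1983.5211
Stage 5 [68T→62T]: ω = 1983.5211×68/62 = 2175.4747 rpm, dir flips to −; running = −2175.4747
Stage 6 [83T→57T]: ω = 2175.4747×83/57 = 3167.7965 rpm, dir flips to +; running = +3167.7965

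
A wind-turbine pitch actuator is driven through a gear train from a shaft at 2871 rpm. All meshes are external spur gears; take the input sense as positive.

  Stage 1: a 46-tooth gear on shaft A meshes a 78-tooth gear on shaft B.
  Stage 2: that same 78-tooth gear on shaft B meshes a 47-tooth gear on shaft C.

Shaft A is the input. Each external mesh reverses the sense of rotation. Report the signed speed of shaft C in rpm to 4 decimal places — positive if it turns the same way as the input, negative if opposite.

Stage 1 [46T→78T]: ω = 2871.0000×46/78 = 1693.1538 rpm, dir flips to −; running = −1693.1538
Stage 2 [78T→47T]: ω = 1693.1538×78/47 = 2809.9149 rpm, dir flips to +; running = +2809.9149

+2809.9149 rpm (same as input, |ω| = 2809.9149 rpm)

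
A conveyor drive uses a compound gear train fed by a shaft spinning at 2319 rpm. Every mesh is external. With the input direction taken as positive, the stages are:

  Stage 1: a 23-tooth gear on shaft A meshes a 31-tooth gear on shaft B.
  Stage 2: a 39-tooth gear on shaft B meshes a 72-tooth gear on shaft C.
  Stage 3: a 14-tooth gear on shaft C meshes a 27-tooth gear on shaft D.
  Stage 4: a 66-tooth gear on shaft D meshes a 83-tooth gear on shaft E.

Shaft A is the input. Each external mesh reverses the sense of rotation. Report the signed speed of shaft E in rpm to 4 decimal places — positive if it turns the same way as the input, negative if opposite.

+384.2635 rpm (same as input, |ω| = 384.2635 rpm)

Stage 1 [23T→31T]: ω = 2319.0000×23/31 = 1720.5484 rpm, dir flips to −; running = −1720.5484
Stage 2 [39T→72T]: ω = 1720.5484×39/72 = 931.9637 rpm, dir flips to +; running = +931.9637
Stage 3 [14T→27T]: ω = 931.9637×14/27 = 483.2404 rpm, dir flips to −; running = −483.2404
Stage 4 [66T→83T]: ω = 483.2404×66/83 = 384.2635 rpm, dir flips to +; running = +384.2635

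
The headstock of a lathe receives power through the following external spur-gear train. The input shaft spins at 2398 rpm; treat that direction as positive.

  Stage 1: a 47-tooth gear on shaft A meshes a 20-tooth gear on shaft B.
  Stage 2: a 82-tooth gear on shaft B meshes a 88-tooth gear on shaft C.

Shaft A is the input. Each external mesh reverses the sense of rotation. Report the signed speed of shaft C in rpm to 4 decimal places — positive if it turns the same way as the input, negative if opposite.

Stage 1 [47T→20T]: ω = 2398.0000×47/20 = 5635.3000 rpm, dir flips to −; running = −5635.3000
Stage 2 [82T→88T]: ω = 5635.3000×82/88 = 5251.0750 rpm, dir flips to +; running = +5251.0750

+5251.0750 rpm (same as input, |ω| = 5251.0750 rpm)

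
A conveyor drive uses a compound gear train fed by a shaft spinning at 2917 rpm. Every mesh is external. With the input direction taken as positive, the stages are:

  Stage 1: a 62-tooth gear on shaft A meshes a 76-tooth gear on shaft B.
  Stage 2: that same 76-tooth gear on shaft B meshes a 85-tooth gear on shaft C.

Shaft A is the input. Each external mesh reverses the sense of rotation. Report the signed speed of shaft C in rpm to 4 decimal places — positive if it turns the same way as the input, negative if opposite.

+2127.6941 rpm (same as input, |ω| = 2127.6941 rpm)

Stage 1 [62T→76T]: ω = 2917.0000×62/76 = 2379.6579 rpm, dir flips to −; running = −2379.6579
Stage 2 [76T→85T]: ω = 2379.6579×76/85 = 2127.6941 rpm, dir flips to +; running = +2127.6941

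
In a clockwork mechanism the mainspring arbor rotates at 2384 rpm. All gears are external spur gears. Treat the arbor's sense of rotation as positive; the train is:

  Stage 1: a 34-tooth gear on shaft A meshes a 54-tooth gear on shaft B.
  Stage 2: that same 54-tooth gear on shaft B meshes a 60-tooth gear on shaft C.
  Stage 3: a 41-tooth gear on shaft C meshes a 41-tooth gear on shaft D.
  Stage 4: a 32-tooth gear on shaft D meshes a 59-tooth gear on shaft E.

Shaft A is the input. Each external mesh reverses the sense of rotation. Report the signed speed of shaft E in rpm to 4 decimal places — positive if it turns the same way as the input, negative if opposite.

Stage 1 [34T→54T]: ω = 2384.0000×34/54 = 1501.0370 rpm, dir flips to −; running = −1501.0370
Stage 2 [54T→60T]: ω = 1501.0370×54/60 = 1350.9333 rpm, dir flips to +; running = +1350.9333
Stage 3 [41T→41T]: ω = 1350.9333×41/41 = 1350.9333 rpm, dir flips to −; running = −1350.9333
Stage 4 [32T→59T]: ω = 1350.9333×32/59 = 732.7096 rpm, dir flips to +; running = +732.7096

+732.7096 rpm (same as input, |ω| = 732.7096 rpm)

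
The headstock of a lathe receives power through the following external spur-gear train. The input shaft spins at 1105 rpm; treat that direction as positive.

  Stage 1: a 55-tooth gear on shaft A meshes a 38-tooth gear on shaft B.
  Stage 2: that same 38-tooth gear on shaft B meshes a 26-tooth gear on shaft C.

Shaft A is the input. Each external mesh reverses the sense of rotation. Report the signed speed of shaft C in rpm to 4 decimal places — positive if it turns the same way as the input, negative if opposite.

+2337.5000 rpm (same as input, |ω| = 2337.5000 rpm)

Stage 1 [55T→38T]: ω = 1105.0000×55/38 = 1599.3421 rpm, dir flips to −; running = −1599.3421
Stage 2 [38T→26T]: ω = 1599.3421×38/26 = 2337.5000 rpm, dir flips to +; running = +2337.5000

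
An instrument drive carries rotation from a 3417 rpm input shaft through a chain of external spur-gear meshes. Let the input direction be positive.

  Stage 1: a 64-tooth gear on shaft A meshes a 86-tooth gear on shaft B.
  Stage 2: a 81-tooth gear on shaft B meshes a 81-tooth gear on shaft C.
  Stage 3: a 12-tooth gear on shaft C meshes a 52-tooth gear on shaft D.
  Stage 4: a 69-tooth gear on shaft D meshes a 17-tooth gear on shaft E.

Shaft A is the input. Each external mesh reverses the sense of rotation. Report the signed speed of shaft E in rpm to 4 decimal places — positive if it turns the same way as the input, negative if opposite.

Stage 1 [64T→86T]: ω = 3417.0000×64/86 = 2542.8837 rpm, dir flips to −; running = −2542.8837
Stage 2 [81T→81T]: ω = 2542.8837×81/81 = 2542.8837 rpm, dir flips to +; running = +2542.8837
Stage 3 [12T→52T]: ω = 2542.8837×12/52 = 586.8193 rpm, dir flips to −; running = −586.8193
Stage 4 [69T→17T]: ω = 586.8193×69/17 = 2381.7961 rpm, dir flips to +; running = +2381.7961

+2381.7961 rpm (same as input, |ω| = 2381.7961 rpm)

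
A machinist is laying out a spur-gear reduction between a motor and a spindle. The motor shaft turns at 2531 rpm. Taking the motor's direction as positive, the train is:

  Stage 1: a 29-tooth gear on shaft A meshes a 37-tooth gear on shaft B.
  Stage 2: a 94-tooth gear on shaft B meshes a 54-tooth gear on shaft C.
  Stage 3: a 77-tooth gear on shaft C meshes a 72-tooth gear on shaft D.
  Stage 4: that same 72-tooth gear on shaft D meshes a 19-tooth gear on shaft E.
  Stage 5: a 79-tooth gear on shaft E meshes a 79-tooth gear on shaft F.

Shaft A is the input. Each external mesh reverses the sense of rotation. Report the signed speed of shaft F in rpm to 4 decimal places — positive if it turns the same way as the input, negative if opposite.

-13994.5725 rpm (opposite to input, |ω| = 13994.5725 rpm)

Stage 1 [29T→37T]: ω = 2531.0000×29/37 = 1983.7568 rpm, dir flips to −; running = −1983.7568
Stage 2 [94T→54T]: ω = 1983.7568×94/54 = 3453.2062 rpm, dir flips to +; running = +3453.2062
Stage 3 [77T→72T]: ω = 3453.2062×77/72 = 3693.0122 rpm, dir flips to −; running = −3693.0122
Stage 4 [72T→19T]: ω = 3693.0122×72/19 = 13994.5725 rpm, dir flips to +; running = +13994.5725
Stage 5 [79T→79T]: ω = 13994.5725×79/79 = 13994.5725 rpm, dir flips to −; running = −13994.5725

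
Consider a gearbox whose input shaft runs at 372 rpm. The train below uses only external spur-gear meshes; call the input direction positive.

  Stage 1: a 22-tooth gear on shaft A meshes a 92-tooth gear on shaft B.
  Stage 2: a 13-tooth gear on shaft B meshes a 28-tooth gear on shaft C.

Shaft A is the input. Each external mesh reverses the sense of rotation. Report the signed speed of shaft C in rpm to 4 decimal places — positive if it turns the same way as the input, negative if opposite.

Stage 1 [22T→92T]: ω = 372.0000×22/92 = 88.9565 rpm, dir flips to −; running = −88.9565
Stage 2 [13T→28T]: ω = 88.9565×13/28 = 41.3012 rpm, dir flips to +; running = +41.3012

+41.3012 rpm (same as input, |ω| = 41.3012 rpm)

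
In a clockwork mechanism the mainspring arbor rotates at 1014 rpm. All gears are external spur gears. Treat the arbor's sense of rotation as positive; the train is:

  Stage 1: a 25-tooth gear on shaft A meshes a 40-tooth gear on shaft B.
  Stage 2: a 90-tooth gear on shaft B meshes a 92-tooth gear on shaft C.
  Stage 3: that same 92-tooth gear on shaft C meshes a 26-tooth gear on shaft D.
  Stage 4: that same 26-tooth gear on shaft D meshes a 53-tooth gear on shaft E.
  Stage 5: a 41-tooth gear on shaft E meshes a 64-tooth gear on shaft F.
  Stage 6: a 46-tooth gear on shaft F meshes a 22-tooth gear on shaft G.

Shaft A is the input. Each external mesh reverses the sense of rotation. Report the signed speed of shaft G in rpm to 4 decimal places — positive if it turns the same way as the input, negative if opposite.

+1441.5299 rpm (same as input, |ω| = 1441.5299 rpm)

Stage 1 [25T→40T]: ω = 1014.0000×25/40 = 633.7500 rpm, dir flips to −; running = −633.7500
Stage 2 [90T→92T]: ω = 633.7500×90/92 = 619.9728 rpm, dir flips to +; running = +619.9728
Stage 3 [92T→26T]: ω = 619.9728×92/26 = 2193.7500 rpm, dir flips to −; running = −2193.7500
Stage 4 [26T→53T]: ω = 2193.7500×26/53 = 1076.1792 rpm, dir flips to +; running = +1076.1792
Stage 5 [41T→64T]: ω = 1076.1792×41/64 = 689.4273 rpm, dir flips to −; running = −689.4273
Stage 6 [46T→22T]: ω = 689.4273×46/22 = 1441.5299 rpm, dir flips to +; running = +1441.5299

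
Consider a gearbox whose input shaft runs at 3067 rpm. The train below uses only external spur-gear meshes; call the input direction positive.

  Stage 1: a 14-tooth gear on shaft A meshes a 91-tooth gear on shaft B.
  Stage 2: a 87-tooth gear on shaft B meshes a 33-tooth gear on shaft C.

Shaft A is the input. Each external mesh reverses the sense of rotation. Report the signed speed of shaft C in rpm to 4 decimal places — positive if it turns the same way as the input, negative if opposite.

+1243.9580 rpm (same as input, |ω| = 1243.9580 rpm)

Stage 1 [14T→91T]: ω = 3067.0000×14/91 = 471.8462 rpm, dir flips to −; running = −471.8462
Stage 2 [87T→33T]: ω = 471.8462×87/33 = 1243.9580 rpm, dir flips to +; running = +1243.9580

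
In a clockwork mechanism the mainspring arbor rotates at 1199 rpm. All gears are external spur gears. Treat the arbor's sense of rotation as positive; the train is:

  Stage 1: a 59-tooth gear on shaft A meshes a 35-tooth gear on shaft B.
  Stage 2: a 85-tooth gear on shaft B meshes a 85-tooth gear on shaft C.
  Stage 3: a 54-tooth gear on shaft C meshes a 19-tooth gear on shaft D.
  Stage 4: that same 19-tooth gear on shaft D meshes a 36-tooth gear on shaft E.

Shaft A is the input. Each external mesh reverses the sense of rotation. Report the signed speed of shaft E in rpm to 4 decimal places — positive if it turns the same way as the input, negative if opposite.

Stage 1 [59T→35T]: ω = 1199.0000×59/35 = 2021.1714 rpm, dir flips to −; running = −2021.1714
Stage 2 [85T→85T]: ω = 2021.1714×85/85 = 2021.1714 rpm, dir flips to +; running = +2021.1714
Stage 3 [54T→19T]: ω = 2021.1714×54/19 = 5744.3820 rpm, dir flips to −; running = −5744.3820
Stage 4 [19T→36T]: ω = 5744.3820×19/36 = 3031.7571 rpm, dir flips to +; running = +3031.7571

+3031.7571 rpm (same as input, |ω| = 3031.7571 rpm)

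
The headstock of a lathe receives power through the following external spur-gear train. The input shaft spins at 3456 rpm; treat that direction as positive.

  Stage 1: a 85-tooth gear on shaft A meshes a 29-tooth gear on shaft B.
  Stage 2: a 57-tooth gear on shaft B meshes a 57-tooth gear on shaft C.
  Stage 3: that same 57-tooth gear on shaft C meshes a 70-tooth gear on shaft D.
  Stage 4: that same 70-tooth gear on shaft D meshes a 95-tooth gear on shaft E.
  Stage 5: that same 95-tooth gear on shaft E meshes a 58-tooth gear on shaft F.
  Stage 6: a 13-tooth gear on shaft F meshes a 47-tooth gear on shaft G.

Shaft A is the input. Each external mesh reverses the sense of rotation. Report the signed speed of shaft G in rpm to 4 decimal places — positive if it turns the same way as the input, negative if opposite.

Stage 1 [85T→29T]: ω = 3456.0000×85/29 = 10129.6552 rpm, dir flips to −; running = −10129.6552
Stage 2 [57T→57T]: ω = 10129.6552×57/57 = 10129.6552 rpm, dir flips to +; running = +10129.6552
Stage 3 [57T→70T]: ω = 10129.6552×57/70 = 8248.4335 rpm, dir flips to −; running = −8248.4335
Stage 4 [70T→95T]: ω = 8248.4335×70/95 = 6077.7931 rpm, dir flips to +; running = +6077.7931
Stage 5 [95T→58T]: ω = 6077.7931×95/58 = 9955.0059 rpm, dir flips to −; running = −9955.0059
Stage 6 [13T→47T]: ω = 9955.0059×13/47 = 2753.5123 rpm, dir flips to +; running = +2753.5123

+2753.5123 rpm (same as input, |ω| = 2753.5123 rpm)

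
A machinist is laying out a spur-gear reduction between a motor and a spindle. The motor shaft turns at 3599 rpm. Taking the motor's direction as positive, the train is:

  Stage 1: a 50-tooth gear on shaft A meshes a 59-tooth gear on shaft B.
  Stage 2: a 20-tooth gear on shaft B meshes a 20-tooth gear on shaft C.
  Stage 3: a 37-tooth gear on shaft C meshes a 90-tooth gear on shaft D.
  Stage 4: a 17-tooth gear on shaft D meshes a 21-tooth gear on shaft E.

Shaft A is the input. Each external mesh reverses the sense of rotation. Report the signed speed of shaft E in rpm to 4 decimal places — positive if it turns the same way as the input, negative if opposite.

Stage 1 [50T→59T]: ω = 3599.0000×50/59 = 3050.0000 rpm, dir flips to −; running = −3050.0000
Stage 2 [20T→20T]: ω = 3050.0000×20/20 = 3050.0000 rpm, dir flips to +; running = +3050.0000
Stage 3 [37T→90T]: ω = 3050.0000×37/90 = 1253.8889 rpm, dir flips to −; running = −1253.8889
Stage 4 [17T→21T]: ω = 1253.8889×17/21 = 1015.0529 rpm, dir flips to +; running = +1015.0529

+1015.0529 rpm (same as input, |ω| = 1015.0529 rpm)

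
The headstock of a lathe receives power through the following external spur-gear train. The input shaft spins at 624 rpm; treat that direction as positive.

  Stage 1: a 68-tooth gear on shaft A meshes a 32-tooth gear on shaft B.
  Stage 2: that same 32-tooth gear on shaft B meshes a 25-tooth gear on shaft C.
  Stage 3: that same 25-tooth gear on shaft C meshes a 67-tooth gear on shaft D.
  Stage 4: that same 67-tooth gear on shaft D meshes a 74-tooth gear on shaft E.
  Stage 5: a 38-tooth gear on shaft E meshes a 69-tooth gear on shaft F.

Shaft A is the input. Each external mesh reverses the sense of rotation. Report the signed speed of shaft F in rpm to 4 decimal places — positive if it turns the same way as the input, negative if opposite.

Stage 1 [68T→32T]: ω = 624.0000×68/32 = 1326.0000 rpm, dir flips to −; running = −1326.0000
Stage 2 [32T→25T]: ω = 1326.0000×32/25 = 1697.2800 rpm, dir flips to +; running = +1697.2800
Stage 3 [25T→67T]: ω = 1697.2800×25/67 = 633.3134 rpm, dir flips to −; running = −633.3134
Stage 4 [67T→74T]: ω = 633.3134×67/74 = 573.4054 rpm, dir flips to +; running = +573.4054
Stage 5 [38T→69T]: ω = 573.4054×38/69 = 315.7885 rpm, dir flips to −; running = −315.7885

-315.7885 rpm (opposite to input, |ω| = 315.7885 rpm)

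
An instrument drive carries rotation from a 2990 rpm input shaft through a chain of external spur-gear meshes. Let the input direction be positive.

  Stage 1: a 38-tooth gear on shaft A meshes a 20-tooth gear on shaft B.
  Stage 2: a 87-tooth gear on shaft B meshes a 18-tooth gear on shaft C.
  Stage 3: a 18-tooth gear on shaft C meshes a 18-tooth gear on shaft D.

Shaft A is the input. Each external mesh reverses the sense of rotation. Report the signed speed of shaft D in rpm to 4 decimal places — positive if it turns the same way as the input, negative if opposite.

-27458.1667 rpm (opposite to input, |ω| = 27458.1667 rpm)

Stage 1 [38T→20T]: ω = 2990.0000×38/20 = 5681.0000 rpm, dir flips to −; running = −5681.0000
Stage 2 [87T→18T]: ω = 5681.0000×87/18 = 27458.1667 rpm, dir flips to +; running = +27458.1667
Stage 3 [18T→18T]: ω = 27458.1667×18/18 = 27458.1667 rpm, dir flips to −; running = −27458.1667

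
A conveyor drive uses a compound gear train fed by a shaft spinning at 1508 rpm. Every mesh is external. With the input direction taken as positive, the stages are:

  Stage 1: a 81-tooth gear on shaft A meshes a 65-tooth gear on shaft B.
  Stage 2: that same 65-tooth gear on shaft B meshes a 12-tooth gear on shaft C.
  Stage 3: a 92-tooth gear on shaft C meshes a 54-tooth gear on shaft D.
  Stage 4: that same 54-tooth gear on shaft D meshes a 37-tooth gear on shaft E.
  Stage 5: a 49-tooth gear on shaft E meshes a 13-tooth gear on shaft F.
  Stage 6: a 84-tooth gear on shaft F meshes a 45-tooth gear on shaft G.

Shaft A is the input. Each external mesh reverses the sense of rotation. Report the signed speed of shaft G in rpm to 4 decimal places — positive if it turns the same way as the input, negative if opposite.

Stage 1 [81T→65T]: ω = 1508.0000×81/65 = 1879.2000 rpm, dir flips to −; running = −1879.2000
Stage 2 [65T→12T]: ω = 1879.2000×65/12 = 10179.0000 rpm, dir flips to +; running = +10179.0000
Stage 3 [92T→54T]: ω = 10179.0000×92/54 = 17342.0000 rpm, dir flips to −; running = −17342.0000
Stage 4 [54T→37T]: ω = 17342.0000×54/37 = 25309.9459 rpm, dir flips to +; running = +25309.9459
Stage 5 [49T→13T]: ω = 25309.9459×49/13 = 95399.0270 rpm, dir flips to −; running = −95399.0270
Stage 6 [84T→45T]: ω = 95399.0270×84/45 = 178078.1838 rpm, dir flips to +; running = +178078.1838

+178078.1838 rpm (same as input, |ω| = 178078.1838 rpm)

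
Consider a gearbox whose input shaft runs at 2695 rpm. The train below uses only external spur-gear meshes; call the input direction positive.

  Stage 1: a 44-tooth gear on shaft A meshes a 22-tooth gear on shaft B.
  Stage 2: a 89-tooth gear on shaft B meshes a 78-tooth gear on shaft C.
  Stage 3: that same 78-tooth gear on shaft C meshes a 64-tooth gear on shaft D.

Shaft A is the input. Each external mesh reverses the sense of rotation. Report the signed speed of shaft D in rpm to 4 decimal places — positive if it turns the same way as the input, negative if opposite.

-7495.4688 rpm (opposite to input, |ω| = 7495.4688 rpm)

Stage 1 [44T→22T]: ω = 2695.0000×44/22 = 5390.0000 rpm, dir flips to −; running = −5390.0000
Stage 2 [89T→78T]: ω = 5390.0000×89/78 = 6150.1282 rpm, dir flips to +; running = +6150.1282
Stage 3 [78T→64T]: ω = 6150.1282×78/64 = 7495.4688 rpm, dir flips to −; running = −7495.4688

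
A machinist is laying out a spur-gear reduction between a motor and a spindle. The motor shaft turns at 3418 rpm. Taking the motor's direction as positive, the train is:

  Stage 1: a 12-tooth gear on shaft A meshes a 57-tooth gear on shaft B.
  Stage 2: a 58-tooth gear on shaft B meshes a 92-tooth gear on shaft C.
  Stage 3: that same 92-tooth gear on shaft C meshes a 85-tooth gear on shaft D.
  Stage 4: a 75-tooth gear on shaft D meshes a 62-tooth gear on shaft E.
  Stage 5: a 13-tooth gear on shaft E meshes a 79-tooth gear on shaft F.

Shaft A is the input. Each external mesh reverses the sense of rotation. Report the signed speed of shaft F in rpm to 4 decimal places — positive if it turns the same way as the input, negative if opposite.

-97.7402 rpm (opposite to input, |ω| = 97.7402 rpm)

Stage 1 [12T→57T]: ω = 3418.0000×12/57 = 719.5789 rpm, dir flips to −; running = −719.5789
Stage 2 [58T→92T]: ω = 719.5789×58/92 = 453.6476 rpm, dir flips to +; running = +453.6476
Stage 3 [92T→85T]: ω = 453.6476×92/85 = 491.0068 rpm, dir flips to −; running = −491.0068
Stage 4 [75T→62T]: ω = 491.0068×75/62 = 593.9599 rpm, dir flips to +; running = +593.9599
Stage 5 [13T→79T]: ω = 593.9599×13/79 = 97.7402 rpm, dir flips to −; running = −97.7402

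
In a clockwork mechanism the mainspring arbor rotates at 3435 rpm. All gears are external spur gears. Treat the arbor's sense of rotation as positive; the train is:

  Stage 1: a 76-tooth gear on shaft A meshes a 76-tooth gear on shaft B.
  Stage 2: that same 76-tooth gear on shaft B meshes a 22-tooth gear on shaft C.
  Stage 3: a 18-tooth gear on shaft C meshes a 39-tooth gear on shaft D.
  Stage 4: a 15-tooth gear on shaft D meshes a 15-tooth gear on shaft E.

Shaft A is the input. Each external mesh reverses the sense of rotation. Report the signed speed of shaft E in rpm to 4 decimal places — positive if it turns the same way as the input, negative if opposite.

Stage 1 [76T→76T]: ω = 3435.0000×76/76 = 3435.0000 rpm, dir flips to −; running = −3435.0000
Stage 2 [76T→22T]: ω = 3435.0000×76/22 = 11866.3636 rpm, dir flips to +; running = +11866.3636
Stage 3 [18T→39T]: ω = 11866.3636×18/39 = 5476.7832 rpm, dir flips to −; running = −5476.7832
Stage 4 [15T→15T]: ω = 5476.7832×15/15 = 5476.7832 rpm, dir flips to +; running = +5476.7832

+5476.7832 rpm (same as input, |ω| = 5476.7832 rpm)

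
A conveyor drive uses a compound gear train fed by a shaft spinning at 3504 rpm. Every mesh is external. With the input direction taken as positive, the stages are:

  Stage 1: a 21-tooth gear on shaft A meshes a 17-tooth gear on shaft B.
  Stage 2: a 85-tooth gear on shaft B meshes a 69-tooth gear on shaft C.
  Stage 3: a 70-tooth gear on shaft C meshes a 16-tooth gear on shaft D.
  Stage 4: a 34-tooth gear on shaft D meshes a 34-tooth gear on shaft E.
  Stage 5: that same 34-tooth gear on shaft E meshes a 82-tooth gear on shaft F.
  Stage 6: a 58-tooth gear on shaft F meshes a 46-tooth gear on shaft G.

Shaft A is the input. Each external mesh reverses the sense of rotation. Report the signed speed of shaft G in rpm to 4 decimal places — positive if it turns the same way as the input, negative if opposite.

+12196.0049 rpm (same as input, |ω| = 12196.0049 rpm)

Stage 1 [21T→17T]: ω = 3504.0000×21/17 = 4328.4706 rpm, dir flips to −; running = −4328.4706
Stage 2 [85T→69T]: ω = 4328.4706×85/69 = 5332.1739 rpm, dir flips to +; running = +5332.1739
Stage 3 [70T→16T]: ω = 5332.1739×70/16 = 23328.2609 rpm, dir flips to −; running = −23328.2609
Stage 4 [34T→34T]: ω = 23328.2609×34/34 = 23328.2609 rpm, dir flips to +; running = +23328.2609
Stage 5 [34T→82T]: ω = 23328.2609×34/82 = 9672.6935 rpm, dir flips to −; running = −9672.6935
Stage 6 [58T→46T]: ω = 9672.6935×58/46 = 12196.0049 rpm, dir flips to +; running = +12196.0049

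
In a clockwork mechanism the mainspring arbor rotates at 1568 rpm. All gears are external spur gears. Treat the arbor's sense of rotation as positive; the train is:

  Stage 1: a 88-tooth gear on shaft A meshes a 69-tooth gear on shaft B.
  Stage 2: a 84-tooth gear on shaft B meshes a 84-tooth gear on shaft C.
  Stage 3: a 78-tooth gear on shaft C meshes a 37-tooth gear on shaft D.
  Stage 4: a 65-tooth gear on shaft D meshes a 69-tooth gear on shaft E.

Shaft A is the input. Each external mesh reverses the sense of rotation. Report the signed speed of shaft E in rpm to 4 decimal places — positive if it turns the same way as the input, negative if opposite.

+3971.3374 rpm (same as input, |ω| = 3971.3374 rpm)

Stage 1 [88T→69T]: ω = 1568.0000×88/69 = 1999.7681 rpm, dir flips to −; running = −1999.7681
Stage 2 [84T→84T]: ω = 1999.7681×84/84 = 1999.7681 rpm, dir flips to +; running = +1999.7681
Stage 3 [78T→37T]: ω = 1999.7681×78/37 = 4215.7274 rpm, dir flips to −; running = −4215.7274
Stage 4 [65T→69T]: ω = 4215.7274×65/69 = 3971.3374 rpm, dir flips to +; running = +3971.3374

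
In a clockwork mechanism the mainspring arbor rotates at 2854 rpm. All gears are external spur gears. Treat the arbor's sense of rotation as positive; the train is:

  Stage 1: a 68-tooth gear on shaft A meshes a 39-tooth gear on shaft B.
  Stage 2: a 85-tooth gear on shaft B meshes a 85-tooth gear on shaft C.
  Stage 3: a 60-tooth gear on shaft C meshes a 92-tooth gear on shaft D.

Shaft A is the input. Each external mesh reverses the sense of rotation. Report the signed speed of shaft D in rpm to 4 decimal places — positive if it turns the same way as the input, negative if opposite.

Stage 1 [68T→39T]: ω = 2854.0000×68/39 = 4976.2051 rpm, dir flips to −; running = −4976.2051
Stage 2 [85T→85T]: ω = 4976.2051×85/85 = 4976.2051 rpm, dir flips to +; running = +4976.2051
Stage 3 [60T→92T]: ω = 4976.2051×60/92 = 3245.3512 rpm, dir flips to −; running = −3245.3512

-3245.3512 rpm (opposite to input, |ω| = 3245.3512 rpm)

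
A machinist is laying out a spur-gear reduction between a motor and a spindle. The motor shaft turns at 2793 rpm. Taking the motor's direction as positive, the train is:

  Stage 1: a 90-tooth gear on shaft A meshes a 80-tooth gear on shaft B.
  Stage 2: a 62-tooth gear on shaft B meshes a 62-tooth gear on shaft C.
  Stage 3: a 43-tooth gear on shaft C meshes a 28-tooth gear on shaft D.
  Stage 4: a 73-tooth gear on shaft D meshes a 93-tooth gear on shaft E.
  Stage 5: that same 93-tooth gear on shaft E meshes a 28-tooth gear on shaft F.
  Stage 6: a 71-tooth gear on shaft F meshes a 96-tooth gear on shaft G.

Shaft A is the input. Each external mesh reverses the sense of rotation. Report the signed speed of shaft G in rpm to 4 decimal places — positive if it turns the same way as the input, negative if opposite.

Stage 1 [90T→80T]: ω = 2793.0000×90/80 = 3142.1250 rpm, dir flips to −; running = −3142.1250
Stage 2 [62T→62T]: ω = 3142.1250×62/62 = 3142.1250 rpm, dir flips to +; running = +3142.1250
Stage 3 [43T→28T]: ω = 3142.1250×43/28 = 4825.4062 rpm, dir flips to −; running = −4825.4062
Stage 4 [73T→93T]: ω = 4825.4062×73/93 = 3787.6845 rpm, dir flips to +; running = +3787.6845
Stage 5 [93T→28T]: ω = 3787.6845×93/28 = 12580.5234 rpm, dir flips to −; running = −12580.5234
Stage 6 [71T→96T]: ω = 12580.5234×71/96 = 9304.3455 rpm, dir flips to +; running = +9304.3455

+9304.3455 rpm (same as input, |ω| = 9304.3455 rpm)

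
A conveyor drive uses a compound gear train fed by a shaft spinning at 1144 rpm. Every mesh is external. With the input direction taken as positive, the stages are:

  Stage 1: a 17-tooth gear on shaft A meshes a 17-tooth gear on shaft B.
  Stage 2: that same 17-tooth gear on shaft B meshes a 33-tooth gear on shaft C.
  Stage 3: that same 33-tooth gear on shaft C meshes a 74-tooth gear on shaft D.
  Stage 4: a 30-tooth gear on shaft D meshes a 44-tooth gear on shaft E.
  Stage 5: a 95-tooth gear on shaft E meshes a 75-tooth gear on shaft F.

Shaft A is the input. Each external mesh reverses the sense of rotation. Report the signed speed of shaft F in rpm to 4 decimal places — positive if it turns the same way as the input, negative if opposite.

-226.9730 rpm (opposite to input, |ω| = 226.9730 rpm)

Stage 1 [17T→17T]: ω = 1144.0000×17/17 = 1144.0000 rpm, dir flips to −; running = −1144.0000
Stage 2 [17T→33T]: ω = 1144.0000×17/33 = 589.3333 rpm, dir flips to +; running = +589.3333
Stage 3 [33T→74T]: ω = 589.3333×33/74 = 262.8108 rpm, dir flips to −; running = −262.8108
Stage 4 [30T→44T]: ω = 262.8108×30/44 = 179.1892 rpm, dir flips to +; running = +179.1892
Stage 5 [95T→75T]: ω = 179.1892×95/75 = 226.9730 rpm, dir flips to −; running = −226.9730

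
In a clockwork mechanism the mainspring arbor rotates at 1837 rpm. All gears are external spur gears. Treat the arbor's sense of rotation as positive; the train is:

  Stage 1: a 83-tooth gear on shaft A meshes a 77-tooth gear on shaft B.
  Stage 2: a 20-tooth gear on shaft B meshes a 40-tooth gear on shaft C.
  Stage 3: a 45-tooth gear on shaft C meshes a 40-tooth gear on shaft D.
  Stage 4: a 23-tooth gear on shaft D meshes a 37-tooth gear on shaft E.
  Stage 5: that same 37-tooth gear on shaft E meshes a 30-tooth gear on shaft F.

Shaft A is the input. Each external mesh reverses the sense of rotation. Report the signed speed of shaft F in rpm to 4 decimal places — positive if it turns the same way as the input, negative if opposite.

-853.9366 rpm (opposite to input, |ω| = 853.9366 rpm)

Stage 1 [83T→77T]: ω = 1837.0000×83/77 = 1980.1429 rpm, dir flips to −; running = −1980.1429
Stage 2 [20T→40T]: ω = 1980.1429×20/40 = 990.0714 rpm, dir flips to +; running = +990.0714
Stage 3 [45T→40T]: ω = 990.0714×45/40 = 1113.8304 rpm, dir flips to −; running = −1113.8304
Stage 4 [23T→37T]: ω = 1113.8304×23/37 = 692.3810 rpm, dir flips to +; running = +692.3810
Stage 5 [37T→30T]: ω = 692.3810×37/30 = 853.9366 rpm, dir flips to −; running = −853.9366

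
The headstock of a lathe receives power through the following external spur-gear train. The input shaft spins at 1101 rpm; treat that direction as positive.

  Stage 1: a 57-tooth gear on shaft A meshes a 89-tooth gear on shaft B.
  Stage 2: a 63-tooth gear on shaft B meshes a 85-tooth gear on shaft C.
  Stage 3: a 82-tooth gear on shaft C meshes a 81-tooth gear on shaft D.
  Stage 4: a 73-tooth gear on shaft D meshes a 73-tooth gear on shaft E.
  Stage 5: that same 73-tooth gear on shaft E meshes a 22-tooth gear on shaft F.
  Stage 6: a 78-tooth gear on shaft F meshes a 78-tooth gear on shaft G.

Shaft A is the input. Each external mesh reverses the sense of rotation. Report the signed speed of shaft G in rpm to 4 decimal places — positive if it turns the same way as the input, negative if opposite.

Stage 1 [57T→89T]: ω = 1101.0000×57/89 = 705.1348 rpm, dir flips to −; running = −705.1348
Stage 2 [63T→85T]: ω = 705.1348×63/85 = 522.6293 rpm, dir flips to +; running = +522.6293
Stage 3 [82T→81T]: ω = 522.6293×82/81 = 529.0816 rpm, dir flips to −; running = −529.0816
Stage 4 [73T→73T]: ω = 529.0816×73/73 = 529.0816 rpm, dir flips to +; running = +529.0816
Stage 5 [73T→22T]: ω = 529.0816×73/22 = 1755.5888 rpm, dir flips to −; running = −1755.5888
Stage 6 [78T→78T]: ω = 1755.5888×78/78 = 1755.5888 rpm, dir flips to +; running = +1755.5888

+1755.5888 rpm (same as input, |ω| = 1755.5888 rpm)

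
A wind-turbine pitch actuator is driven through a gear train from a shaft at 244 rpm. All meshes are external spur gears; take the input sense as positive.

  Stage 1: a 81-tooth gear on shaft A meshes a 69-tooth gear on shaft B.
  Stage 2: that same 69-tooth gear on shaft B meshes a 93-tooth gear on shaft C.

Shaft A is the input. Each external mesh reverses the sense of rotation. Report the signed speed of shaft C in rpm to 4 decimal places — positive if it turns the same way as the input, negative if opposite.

Stage 1 [81T→69T]: ω = 244.0000×81/69 = 286.4348 rpm, dir flips to −; running = −286.4348
Stage 2 [69T→93T]: ω = 286.4348×69/93 = 212.5161 rpm, dir flips to +; running = +212.5161

+212.5161 rpm (same as input, |ω| = 212.5161 rpm)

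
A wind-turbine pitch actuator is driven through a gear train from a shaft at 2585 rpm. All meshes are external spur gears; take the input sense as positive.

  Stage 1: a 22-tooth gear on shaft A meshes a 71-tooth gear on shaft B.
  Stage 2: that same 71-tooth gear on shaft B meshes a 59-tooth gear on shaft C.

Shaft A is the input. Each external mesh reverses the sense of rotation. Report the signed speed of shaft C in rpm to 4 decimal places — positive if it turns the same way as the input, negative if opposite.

+963.8983 rpm (same as input, |ω| = 963.8983 rpm)

Stage 1 [22T→71T]: ω = 2585.0000×22/71 = 800.9859 rpm, dir flips to −; running = −800.9859
Stage 2 [71T→59T]: ω = 800.9859×71/59 = 963.8983 rpm, dir flips to +; running = +963.8983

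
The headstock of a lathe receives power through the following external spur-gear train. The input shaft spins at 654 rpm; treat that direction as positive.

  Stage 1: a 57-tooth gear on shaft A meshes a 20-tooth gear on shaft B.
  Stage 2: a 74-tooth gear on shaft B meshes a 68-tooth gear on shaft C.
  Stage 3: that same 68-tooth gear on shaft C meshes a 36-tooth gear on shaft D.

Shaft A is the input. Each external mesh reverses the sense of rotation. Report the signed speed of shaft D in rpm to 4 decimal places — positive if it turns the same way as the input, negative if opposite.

-3831.3500 rpm (opposite to input, |ω| = 3831.3500 rpm)

Stage 1 [57T→20T]: ω = 654.0000×57/20 = 1863.9000 rpm, dir flips to −; running = −1863.9000
Stage 2 [74T→68T]: ω = 1863.9000×74/68 = 2028.3618 rpm, dir flips to +; running = +2028.3618
Stage 3 [68T→36T]: ω = 2028.3618×68/36 = 3831.3500 rpm, dir flips to −; running = −3831.3500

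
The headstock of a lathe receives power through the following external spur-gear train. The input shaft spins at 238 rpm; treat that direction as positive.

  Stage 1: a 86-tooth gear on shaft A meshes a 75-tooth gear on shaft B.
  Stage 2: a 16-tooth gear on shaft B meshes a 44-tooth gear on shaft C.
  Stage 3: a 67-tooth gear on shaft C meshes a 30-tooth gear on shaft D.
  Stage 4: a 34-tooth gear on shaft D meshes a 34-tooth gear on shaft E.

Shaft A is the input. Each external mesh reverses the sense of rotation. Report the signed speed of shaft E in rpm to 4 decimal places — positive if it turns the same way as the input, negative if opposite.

+221.6333 rpm (same as input, |ω| = 221.6333 rpm)

Stage 1 [86T→75T]: ω = 238.0000×86/75 = 272.9067 rpm, dir flips to −; running = −272.9067
Stage 2 [16T→44T]: ω = 272.9067×16/44 = 99.2388 rpm, dir flips to +; running = +99.2388
Stage 3 [67T→30T]: ω = 99.2388×67/30 = 221.6333 rpm, dir flips to −; running = −221.6333
Stage 4 [34T→34T]: ω = 221.6333×34/34 = 221.6333 rpm, dir flips to +; running = +221.6333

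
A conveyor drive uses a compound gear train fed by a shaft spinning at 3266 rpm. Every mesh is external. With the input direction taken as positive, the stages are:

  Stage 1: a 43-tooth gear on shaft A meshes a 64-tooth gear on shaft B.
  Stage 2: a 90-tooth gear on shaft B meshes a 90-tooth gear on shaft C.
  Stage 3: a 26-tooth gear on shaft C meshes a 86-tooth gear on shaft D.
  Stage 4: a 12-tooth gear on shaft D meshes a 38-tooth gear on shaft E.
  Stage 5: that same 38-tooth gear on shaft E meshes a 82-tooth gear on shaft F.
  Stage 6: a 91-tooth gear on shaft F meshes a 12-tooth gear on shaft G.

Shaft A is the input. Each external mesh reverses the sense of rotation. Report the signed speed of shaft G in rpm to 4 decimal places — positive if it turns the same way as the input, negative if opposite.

+736.2191 rpm (same as input, |ω| = 736.2191 rpm)

Stage 1 [43T→64T]: ω = 3266.0000×43/64 = 2194.3438 rpm, dir flips to −; running = −2194.3438
Stage 2 [90T→90T]: ω = 2194.3438×90/90 = 2194.3438 rpm, dir flips to +; running = +2194.3438
Stage 3 [26T→86T]: ω = 2194.3438×26/86 = 663.4062 rpm, dir flips to −; running = −663.4062
Stage 4 [12T→38T]: ω = 663.4062×12/38 = 209.4967 rpm, dir flips to +; running = +209.4967
Stage 5 [38T→82T]: ω = 209.4967×38/82 = 97.0838 rpm, dir flips to −; running = −97.0838
Stage 6 [91T→12T]: ω = 97.0838×91/12 = 736.2191 rpm, dir flips to +; running = +736.2191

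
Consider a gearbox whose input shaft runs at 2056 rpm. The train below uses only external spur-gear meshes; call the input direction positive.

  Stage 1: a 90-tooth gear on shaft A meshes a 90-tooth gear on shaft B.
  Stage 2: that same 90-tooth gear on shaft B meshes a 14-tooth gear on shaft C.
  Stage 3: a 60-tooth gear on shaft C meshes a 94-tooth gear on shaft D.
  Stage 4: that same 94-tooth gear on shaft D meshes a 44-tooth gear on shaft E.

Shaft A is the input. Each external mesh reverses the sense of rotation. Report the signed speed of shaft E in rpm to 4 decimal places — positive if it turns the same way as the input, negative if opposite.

Stage 1 [90T→90T]: ω = 2056.0000×90/90 = 2056.0000 rpm, dir flips to −; running = −2056.0000
Stage 2 [90T→14T]: ω = 2056.0000×90/14 = 13217.1429 rpm, dir flips to +; running = +13217.1429
Stage 3 [60T→94T]: ω = 13217.1429×60/94 = 8436.4742 rpm, dir flips to −; running = −8436.4742
Stage 4 [94T→44T]: ω = 8436.4742×94/44 = 18023.3766 rpm, dir flips to +; running = +18023.3766

+18023.3766 rpm (same as input, |ω| = 18023.3766 rpm)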